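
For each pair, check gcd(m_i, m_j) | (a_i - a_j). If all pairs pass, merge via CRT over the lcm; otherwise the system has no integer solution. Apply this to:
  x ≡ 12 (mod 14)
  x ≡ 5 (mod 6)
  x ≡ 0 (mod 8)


Moduli 14, 6, 8 are not pairwise coprime, so CRT works modulo lcm(m_i) when all pairwise compatibility conditions hold.
Pairwise compatibility: gcd(m_i, m_j) must divide a_i - a_j for every pair.
Merge one congruence at a time:
  Start: x ≡ 12 (mod 14).
  Combine with x ≡ 5 (mod 6): gcd(14, 6) = 2, and 5 - 12 = -7 is NOT divisible by 2.
    ⇒ system is inconsistent (no integer solution).

No solution (the system is inconsistent).


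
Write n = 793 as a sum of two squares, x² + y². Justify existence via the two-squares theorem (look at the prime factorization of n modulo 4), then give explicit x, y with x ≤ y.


Step 1: Factor n = 793 = 13 · 61.
Step 2: Check the mod-4 condition on each prime factor: 13 ≡ 1 (mod 4), exponent 1; 61 ≡ 1 (mod 4), exponent 1.
All primes ≡ 3 (mod 4) appear to even exponent (or don't appear), so by the two-squares theorem n IS expressible as a sum of two squares.
Step 3: Build a representation. Here n = 13 · 61 is a product of primes ≡ 1 (mod 4). Each prime p ≡ 1 (mod 4) is itself a sum of two squares; find a² by testing p − a² for a perfect square:
  13: 13 − 1² = 12, 13 − 2² = 9 = 3² ⇒ 13 = 2² + 3².
  61: 61 − 1² = 60, 61 − 2² = 57, 61 − 3² = 52, 61 − 4² = 45, 61 − 5² = 36 = 6² ⇒ 61 = 5² + 6².
  Combine using the Brahmagupta–Fibonacci identity (a² + b²)(c² + d²) = (ac − bd)² + (ad + bc)² = (ac + bd)² + (ad − bc)²:
  13 · 61 = 793: from (2² + 3²)(5² + 6²), take (2·5 − 3·6, 2·6 + 3·5) = (10 − 18, 12 + 15) = (-8, 27); dropping signs (only squares matter) gives (8, 27); check 8² + 27² = 64 + 729 = 793 ✓.
Step 4: Order so x ≤ y and verify: 8² + 27² = 64 + 729 = 793 = n. ✓

n = 793 = 8² + 27² (one valid representation with x ≤ y).


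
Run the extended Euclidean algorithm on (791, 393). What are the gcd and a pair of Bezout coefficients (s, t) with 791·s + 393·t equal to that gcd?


Euclidean algorithm on (791, 393) — divide until remainder is 0:
  791 = 2 · 393 + 5
  393 = 78 · 5 + 3
  5 = 1 · 3 + 2
  3 = 1 · 2 + 1
  2 = 2 · 1 + 0
gcd(791, 393) = 1.
Track Bezout coefficients alongside the remainders: start with r₀ = 791 = a·1 + b·0 (s = 1, t = 0) and r₁ = 393 = a·0 + b·1 (s = 0, t = 1); each new remainder r_{k+1} = r_{k-1} − q_k·r_k inherits s_{k+1} = s_{k-1} − q_k·s_k, t_{k+1} = t_{k-1} − q_k·t_k, so r_k = a·s_k + b·t_k at every step:
  q = 2: r = 5, s = 1 − 2·0 = 1, t = 0 − 2·1 = -2  (check: 791·1 + 393·(-2) = 5)
  q = 78: r = 3, s = 0 − 78·1 = -78, t = 1 − 78·(-2) = 157  (check: 791·(-78) + 393·157 = 3)
  q = 1: r = 2, s = 1 − 1·(-78) = 79, t = -2 − 1·157 = -159  (check: 791·79 + 393·(-159) = 2)
  q = 1: r = 1, s = -78 − 1·79 = -157, t = 157 − 1·(-159) = 316  (check: 791·(-157) + 393·316 = 1)
The row with r = 1 (the gcd) gives the Bezout coefficients s = -157, t = 316.
Result: 791 · (-157) + 393 · (316) = 1.

gcd(791, 393) = 1; s = -157, t = 316 (check: 791·(-157) + 393·316 = 1).


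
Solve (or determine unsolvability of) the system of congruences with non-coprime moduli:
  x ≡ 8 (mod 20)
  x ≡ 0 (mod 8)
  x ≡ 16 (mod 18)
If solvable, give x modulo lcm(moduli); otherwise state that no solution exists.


Moduli 20, 8, 18 are not pairwise coprime, so CRT works modulo lcm(m_i) when all pairwise compatibility conditions hold.
Pairwise compatibility: gcd(m_i, m_j) must divide a_i - a_j for every pair.
Merge one congruence at a time:
  Start: x ≡ 8 (mod 20).
  Combine with x ≡ 0 (mod 8): gcd(20, 8) = 4; 0 - 8 = -8, which IS divisible by 4, so compatible.
    Write x = 8 + 20·t and substitute into x ≡ 0 (mod 8): 20·t ≡ 0 − 8 = -8 (mod 8).
    Divide the congruence (and modulus) by g = 4: 5·t ≡ -2 (mod 2).
    Reduce coefficients mod 2: 1·t ≡ 0 (mod 2).
    So t ≡ 0 (mod 2).
    Then x = 8 + 20·0 = 8, valid modulo lcm(20, 8) = 40: x ≡ 8 (mod 40).
  Combine with x ≡ 16 (mod 18): gcd(40, 18) = 2; 16 - 8 = 8, which IS divisible by 2, so compatible.
    Write x = 8 + 40·t and substitute into x ≡ 16 (mod 18): 40·t ≡ 16 − 8 = 8 (mod 18).
    Divide the congruence (and modulus) by g = 2: 20·t ≡ 4 (mod 9).
    Reduce coefficients mod 9: 2·t ≡ 4 (mod 9).
    The inverse of 2 mod 9 is 5 (since 2·5 = 10 = 1·9 + 1), so t ≡ 5·4 = 20 ≡ 2 (mod 9).
    Then x = 8 + 40·2 = 88, valid modulo lcm(40, 18) = 360: x ≡ 88 (mod 360).
Verify: 88 mod 20 = 8, 88 mod 8 = 0, 88 mod 18 = 16.

x ≡ 88 (mod 360).


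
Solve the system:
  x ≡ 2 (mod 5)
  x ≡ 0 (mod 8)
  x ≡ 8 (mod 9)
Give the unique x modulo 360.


Moduli 5, 8, 9 are pairwise coprime; by CRT there is a unique solution modulo M = 5 · 8 · 9 = 360.
Solve pairwise, accumulating the modulus:
  Start with x ≡ 2 (mod 5).
  Combine with x ≡ 0 (mod 8): since gcd(5, 8) = 1, we get a unique residue mod 40.
    Write x = 2 + 5·t and substitute into x ≡ 0 (mod 8): 5·t ≡ 0 − 2 = -2 (mod 8).
    Reduce coefficients mod 8: 5·t ≡ 6 (mod 8).
    The inverse of 5 mod 8 is 5 (since 5·5 = 25 = 3·8 + 1), so t ≡ 5·6 = 30 ≡ 6 (mod 8).
    Then x = 2 + 5·6 = 32, valid modulo lcm(5, 8) = 40: x ≡ 32 (mod 40).
  Combine with x ≡ 8 (mod 9): since gcd(40, 9) = 1, we get a unique residue mod 360.
    Write x = 32 + 40·t and substitute into x ≡ 8 (mod 9): 40·t ≡ 8 − 32 = -24 (mod 9).
    Reduce coefficients mod 9: 4·t ≡ 3 (mod 9).
    The inverse of 4 mod 9 is 7 (since 4·7 = 28 = 3·9 + 1), so t ≡ 7·3 = 21 ≡ 3 (mod 9).
    Then x = 32 + 40·3 = 152, valid modulo lcm(40, 9) = 360: x ≡ 152 (mod 360).
Verify: 152 mod 5 = 2 ✓, 152 mod 8 = 0 ✓, 152 mod 9 = 8 ✓.

x ≡ 152 (mod 360).


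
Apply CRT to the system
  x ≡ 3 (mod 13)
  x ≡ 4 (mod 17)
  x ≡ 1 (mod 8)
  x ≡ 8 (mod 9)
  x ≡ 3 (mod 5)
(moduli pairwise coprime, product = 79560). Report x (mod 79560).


Product of moduli M = 13 · 17 · 8 · 9 · 5 = 79560.
Merge one congruence at a time:
  Start: x ≡ 3 (mod 13).
  Combine with x ≡ 4 (mod 17); new modulus lcm = 221.
    Write x = 3 + 13·t and substitute into x ≡ 4 (mod 17): 13·t ≡ 4 − 3 = 1 (mod 17).
    The inverse of 13 mod 17 is 4 (since 13·4 = 52 = 3·17 + 1), so t ≡ 4·1 = 4 ≡ 4 (mod 17).
    Then x = 3 + 13·4 = 55, valid modulo lcm(13, 17) = 221: x ≡ 55 (mod 221).
  Combine with x ≡ 1 (mod 8); new modulus lcm = 1768.
    Write x = 55 + 221·t and substitute into x ≡ 1 (mod 8): 221·t ≡ 1 − 55 = -54 (mod 8).
    Reduce coefficients mod 8: 5·t ≡ 2 (mod 8).
    The inverse of 5 mod 8 is 5 (since 5·5 = 25 = 3·8 + 1), so t ≡ 5·2 = 10 ≡ 2 (mod 8).
    Then x = 55 + 221·2 = 497, valid modulo lcm(221, 8) = 1768: x ≡ 497 (mod 1768).
  Combine with x ≡ 8 (mod 9); new modulus lcm = 15912.
    Write x = 497 + 1768·t and substitute into x ≡ 8 (mod 9): 1768·t ≡ 8 − 497 = -489 (mod 9).
    Reduce coefficients mod 9: 4·t ≡ 6 (mod 9).
    The inverse of 4 mod 9 is 7 (since 4·7 = 28 = 3·9 + 1), so t ≡ 7·6 = 42 ≡ 6 (mod 9).
    Then x = 497 + 1768·6 = 11105, valid modulo lcm(1768, 9) = 15912: x ≡ 11105 (mod 15912).
  Combine with x ≡ 3 (mod 5); new modulus lcm = 79560.
    Write x = 11105 + 15912·t and substitute into x ≡ 3 (mod 5): 15912·t ≡ 3 − 11105 = -11102 (mod 5).
    Reduce coefficients mod 5: 2·t ≡ 3 (mod 5).
    The inverse of 2 mod 5 is 3 (since 2·3 = 6 = 1·5 + 1), so t ≡ 3·3 = 9 ≡ 4 (mod 5).
    Then x = 11105 + 15912·4 = 74753, valid modulo lcm(15912, 5) = 79560: x ≡ 74753 (mod 79560).
Verify against each original: 74753 mod 13 = 3, 74753 mod 17 = 4, 74753 mod 8 = 1, 74753 mod 9 = 8, 74753 mod 5 = 3.

x ≡ 74753 (mod 79560).


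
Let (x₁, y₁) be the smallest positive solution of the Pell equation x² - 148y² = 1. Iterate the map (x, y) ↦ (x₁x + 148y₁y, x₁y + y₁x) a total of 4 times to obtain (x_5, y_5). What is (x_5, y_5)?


Step 1: Find the fundamental solution (x₁, y₁) of x² - 148y² = 1.
  Expand √148 as a continued fraction. a₀ = ⌊√148⌋ = 12; iterate m_{k+1} = d_k·a_k − m_k, d_{k+1} = (148 − m_{k+1}²)/d_k, a_{k+1} = ⌊(a₀ + m_{k+1})/d_{k+1}⌋ (starting m₀ = 0, d₀ = 1), with convergents p_k = a_k·p_{k-1} + p_{k-2}, q_k = a_k·q_{k-1} + q_{k-2} (p₋₁ = 1, q₋₁ = 0):
  k = 0: a₀ = 12; p₀/q₀ = 12/1; p₀² − 148·q₀² = 144 − 148 = -4.
  k = 1: m = 12, d = 4, a = ⌊(12 + 12)/4⌋ = 6; p/q = (6·12 + 1)/(6·1 + 0) = 73/6; p² − 148·q² = 5329 − 5328 = 1.
  The first convergent with p² − 148·q² = 1 gives the fundamental solution (x₁, y₁) = (73, 6).
Step 2: Apply the recurrence (x_{n+1}, y_{n+1}) = (x₁x_n + 148y₁y_n, x₁y_n + y₁x_n) repeatedly.
  From (x_1, y_1) = (73, 6): x_2 = 73·73 + 148·6·6 = 10657; y_2 = 73·6 + 6·73 = 876.
  From (x_2, y_2) = (10657, 876): x_3 = 73·10657 + 148·6·876 = 1555849; y_3 = 73·876 + 6·10657 = 127890.
  From (x_3, y_3) = (1555849, 127890): x_4 = 73·1555849 + 148·6·127890 = 227143297; y_4 = 73·127890 + 6·1555849 = 18671064.
  From (x_4, y_4) = (227143297, 18671064): x_5 = 73·227143297 + 148·6·18671064 = 33161365513; y_5 = 73·18671064 + 6·227143297 = 2725847454.
Step 3: Verify x_5² - 148·y_5² = 1099676162686785753169 - 1099676162686785753168 = 1 (should be 1). ✓

(x_1, y_1) = (73, 6); (x_5, y_5) = (33161365513, 2725847454).


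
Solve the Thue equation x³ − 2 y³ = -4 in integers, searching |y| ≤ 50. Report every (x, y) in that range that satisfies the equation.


The equation is x³ - 2y³ = -4. For fixed y, x³ = 2·y³ − 4, so a solution requires the RHS to be a perfect cube.
Strategy: iterate y from -50 to 50, compute RHS = 2·y³ − 4, and check whether it is a (positive or negative) perfect cube.
Check small values of y:
  y = 0: RHS = -4 is not a perfect cube.
  y = 1: RHS = -2 is not a perfect cube.
  y = -1: RHS = -6 is not a perfect cube.
  y = 2: RHS = 12 is not a perfect cube.
  y = -2: RHS = -20 is not a perfect cube.
  y = 3: RHS = 50 is not a perfect cube.
  y = -3: RHS = -58 is not a perfect cube.
Continuing the search up to |y| = 50 finds no solutions either.
No (x, y) in the scanned range satisfies the equation.

No integer solutions with |y| ≤ 50.


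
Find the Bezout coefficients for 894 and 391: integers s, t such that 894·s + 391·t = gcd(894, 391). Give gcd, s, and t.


Euclidean algorithm on (894, 391) — divide until remainder is 0:
  894 = 2 · 391 + 112
  391 = 3 · 112 + 55
  112 = 2 · 55 + 2
  55 = 27 · 2 + 1
  2 = 2 · 1 + 0
gcd(894, 391) = 1.
Track Bezout coefficients alongside the remainders: start with r₀ = 894 = a·1 + b·0 (s = 1, t = 0) and r₁ = 391 = a·0 + b·1 (s = 0, t = 1); each new remainder r_{k+1} = r_{k-1} − q_k·r_k inherits s_{k+1} = s_{k-1} − q_k·s_k, t_{k+1} = t_{k-1} − q_k·t_k, so r_k = a·s_k + b·t_k at every step:
  q = 2: r = 112, s = 1 − 2·0 = 1, t = 0 − 2·1 = -2  (check: 894·1 + 391·(-2) = 112)
  q = 3: r = 55, s = 0 − 3·1 = -3, t = 1 − 3·(-2) = 7  (check: 894·(-3) + 391·7 = 55)
  q = 2: r = 2, s = 1 − 2·(-3) = 7, t = -2 − 2·7 = -16  (check: 894·7 + 391·(-16) = 2)
  q = 27: r = 1, s = -3 − 27·7 = -192, t = 7 − 27·(-16) = 439  (check: 894·(-192) + 391·439 = 1)
The row with r = 1 (the gcd) gives the Bezout coefficients s = -192, t = 439.
Result: 894 · (-192) + 391 · (439) = 1.

gcd(894, 391) = 1; s = -192, t = 439 (check: 894·(-192) + 391·439 = 1).


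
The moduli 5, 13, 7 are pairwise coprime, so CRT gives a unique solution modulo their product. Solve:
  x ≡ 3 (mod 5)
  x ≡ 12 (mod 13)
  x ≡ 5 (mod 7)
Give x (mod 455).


Moduli 5, 13, 7 are pairwise coprime; by CRT there is a unique solution modulo M = 5 · 13 · 7 = 455.
Solve pairwise, accumulating the modulus:
  Start with x ≡ 3 (mod 5).
  Combine with x ≡ 12 (mod 13): since gcd(5, 13) = 1, we get a unique residue mod 65.
    Write x = 3 + 5·t and substitute into x ≡ 12 (mod 13): 5·t ≡ 12 − 3 = 9 (mod 13).
    The inverse of 5 mod 13 is 8 (since 5·8 = 40 = 3·13 + 1), so t ≡ 8·9 = 72 ≡ 7 (mod 13).
    Then x = 3 + 5·7 = 38, valid modulo lcm(5, 13) = 65: x ≡ 38 (mod 65).
  Combine with x ≡ 5 (mod 7): since gcd(65, 7) = 1, we get a unique residue mod 455.
    Write x = 38 + 65·t and substitute into x ≡ 5 (mod 7): 65·t ≡ 5 − 38 = -33 (mod 7).
    Reduce coefficients mod 7: 2·t ≡ 2 (mod 7).
    The inverse of 2 mod 7 is 4 (since 2·4 = 8 = 1·7 + 1), so t ≡ 4·2 = 8 ≡ 1 (mod 7).
    Then x = 38 + 65·1 = 103, valid modulo lcm(65, 7) = 455: x ≡ 103 (mod 455).
Verify: 103 mod 5 = 3 ✓, 103 mod 13 = 12 ✓, 103 mod 7 = 5 ✓.

x ≡ 103 (mod 455).


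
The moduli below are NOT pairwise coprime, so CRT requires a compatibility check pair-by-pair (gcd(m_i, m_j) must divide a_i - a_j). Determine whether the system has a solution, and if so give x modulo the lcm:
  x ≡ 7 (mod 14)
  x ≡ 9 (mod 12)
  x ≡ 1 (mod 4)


Moduli 14, 12, 4 are not pairwise coprime, so CRT works modulo lcm(m_i) when all pairwise compatibility conditions hold.
Pairwise compatibility: gcd(m_i, m_j) must divide a_i - a_j for every pair.
Merge one congruence at a time:
  Start: x ≡ 7 (mod 14).
  Combine with x ≡ 9 (mod 12): gcd(14, 12) = 2; 9 - 7 = 2, which IS divisible by 2, so compatible.
    Write x = 7 + 14·t and substitute into x ≡ 9 (mod 12): 14·t ≡ 9 − 7 = 2 (mod 12).
    Divide the congruence (and modulus) by g = 2: 7·t ≡ 1 (mod 6).
    Reduce coefficients mod 6: 1·t ≡ 1 (mod 6).
    So t ≡ 1 (mod 6).
    Then x = 7 + 14·1 = 21, valid modulo lcm(14, 12) = 84: x ≡ 21 (mod 84).
  Combine with x ≡ 1 (mod 4): gcd(84, 4) = 4; 1 - 21 = -20, which IS divisible by 4, so compatible.
    Write x = 21 + 84·t and substitute into x ≡ 1 (mod 4): 84·t ≡ 1 − 21 = -20 (mod 4).
    Divide the congruence (and modulus) by g = 4: 21·t ≡ -5 (mod 1).
    Modulo 1 every t works; take t = 0.
    Then x = 21 + 84·0 = 21, valid modulo lcm(84, 4) = 84: x ≡ 21 (mod 84).
Verify: 21 mod 14 = 7, 21 mod 12 = 9, 21 mod 4 = 1.

x ≡ 21 (mod 84).


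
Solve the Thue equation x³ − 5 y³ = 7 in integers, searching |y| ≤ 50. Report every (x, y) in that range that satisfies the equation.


The equation is x³ - 5y³ = 7. For fixed y, x³ = 5·y³ + 7, so a solution requires the RHS to be a perfect cube.
Strategy: iterate y from -50 to 50, compute RHS = 5·y³ + 7, and check whether it is a (positive or negative) perfect cube.
Check small values of y:
  y = 0: RHS = 7 is not a perfect cube.
  y = 1: RHS = 12 is not a perfect cube.
  y = -1: RHS = 2 is not a perfect cube.
  y = 2: RHS = 47 is not a perfect cube.
  y = -2: RHS = -33 is not a perfect cube.
  y = 3: RHS = 142 is not a perfect cube.
  y = -3: RHS = -128 is not a perfect cube.
Continuing the search up to |y| = 50 finds no solutions either.
No (x, y) in the scanned range satisfies the equation.

No integer solutions with |y| ≤ 50.


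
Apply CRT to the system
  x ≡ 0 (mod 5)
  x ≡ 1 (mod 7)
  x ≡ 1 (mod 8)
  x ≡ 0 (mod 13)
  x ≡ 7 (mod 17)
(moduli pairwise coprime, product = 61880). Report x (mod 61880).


Product of moduli M = 5 · 7 · 8 · 13 · 17 = 61880.
Merge one congruence at a time:
  Start: x ≡ 0 (mod 5).
  Combine with x ≡ 1 (mod 7); new modulus lcm = 35.
    Write x = 0 + 5·t and substitute into x ≡ 1 (mod 7): 5·t ≡ 1 − 0 = 1 (mod 7).
    The inverse of 5 mod 7 is 3 (since 5·3 = 15 = 2·7 + 1), so t ≡ 3·1 = 3 ≡ 3 (mod 7).
    Then x = 0 + 5·3 = 15, valid modulo lcm(5, 7) = 35: x ≡ 15 (mod 35).
  Combine with x ≡ 1 (mod 8); new modulus lcm = 280.
    Write x = 15 + 35·t and substitute into x ≡ 1 (mod 8): 35·t ≡ 1 − 15 = -14 (mod 8).
    Reduce coefficients mod 8: 3·t ≡ 2 (mod 8).
    The inverse of 3 mod 8 is 3 (since 3·3 = 9 = 1·8 + 1), so t ≡ 3·2 = 6 ≡ 6 (mod 8).
    Then x = 15 + 35·6 = 225, valid modulo lcm(35, 8) = 280: x ≡ 225 (mod 280).
  Combine with x ≡ 0 (mod 13); new modulus lcm = 3640.
    Write x = 225 + 280·t and substitute into x ≡ 0 (mod 13): 280·t ≡ 0 − 225 = -225 (mod 13).
    Reduce coefficients mod 13: 7·t ≡ 9 (mod 13).
    The inverse of 7 mod 13 is 2 (since 7·2 = 14 = 1·13 + 1), so t ≡ 2·9 = 18 ≡ 5 (mod 13).
    Then x = 225 + 280·5 = 1625, valid modulo lcm(280, 13) = 3640: x ≡ 1625 (mod 3640).
  Combine with x ≡ 7 (mod 17); new modulus lcm = 61880.
    Write x = 1625 + 3640·t and substitute into x ≡ 7 (mod 17): 3640·t ≡ 7 − 1625 = -1618 (mod 17).
    Reduce coefficients mod 17: 2·t ≡ 14 (mod 17).
    The inverse of 2 mod 17 is 9 (since 2·9 = 18 = 1·17 + 1), so t ≡ 9·14 = 126 ≡ 7 (mod 17).
    Then x = 1625 + 3640·7 = 27105, valid modulo lcm(3640, 17) = 61880: x ≡ 27105 (mod 61880).
Verify against each original: 27105 mod 5 = 0, 27105 mod 7 = 1, 27105 mod 8 = 1, 27105 mod 13 = 0, 27105 mod 17 = 7.

x ≡ 27105 (mod 61880).


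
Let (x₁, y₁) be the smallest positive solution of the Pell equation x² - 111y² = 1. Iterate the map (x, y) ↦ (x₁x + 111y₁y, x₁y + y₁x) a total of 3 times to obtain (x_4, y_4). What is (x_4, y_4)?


Step 1: Find the fundamental solution (x₁, y₁) of x² - 111y² = 1.
  Expand √111 as a continued fraction. a₀ = ⌊√111⌋ = 10; iterate m_{k+1} = d_k·a_k − m_k, d_{k+1} = (111 − m_{k+1}²)/d_k, a_{k+1} = ⌊(a₀ + m_{k+1})/d_{k+1}⌋ (starting m₀ = 0, d₀ = 1), with convergents p_k = a_k·p_{k-1} + p_{k-2}, q_k = a_k·q_{k-1} + q_{k-2} (p₋₁ = 1, q₋₁ = 0):
  k = 0: a₀ = 10; p₀/q₀ = 10/1; p₀² − 111·q₀² = 100 − 111 = -11.
  k = 1: m = 10, d = 11, a = ⌊(10 + 10)/11⌋ = 1; p/q = (1·10 + 1)/(1·1 + 0) = 11/1; p² − 111·q² = 121 − 111 = 10.
  k = 2: m = 1, d = 10, a = ⌊(10 + 1)/10⌋ = 1; p/q = (1·11 + 10)/(1·1 + 1) = 21/2; p² − 111·q² = 441 − 444 = -3.
  k = 3: m = 9, d = 3, a = ⌊(10 + 9)/3⌋ = 6; p/q = (6·21 + 11)/(6·2 + 1) = 137/13; p² − 111·q² = 18769 − 18759 = 10.
  k = 4: m = 9, d = 10, a = ⌊(10 + 9)/10⌋ = 1; p/q = (1·137 + 21)/(1·13 + 2) = 158/15; p² − 111·q² = 24964 − 24975 = -11.
  k = 5: m = 1, d = 11, a = ⌊(10 + 1)/11⌋ = 1; p/q = (1·158 + 137)/(1·15 + 13) = 295/28; p² − 111·q² = 87025 − 87024 = 1.
  The first convergent with p² − 111·q² = 1 gives the fundamental solution (x₁, y₁) = (295, 28).
Step 2: Apply the recurrence (x_{n+1}, y_{n+1}) = (x₁x_n + 111y₁y_n, x₁y_n + y₁x_n) repeatedly.
  From (x_1, y_1) = (295, 28): x_2 = 295·295 + 111·28·28 = 174049; y_2 = 295·28 + 28·295 = 16520.
  From (x_2, y_2) = (174049, 16520): x_3 = 295·174049 + 111·28·16520 = 102688615; y_3 = 295·16520 + 28·174049 = 9746772.
  From (x_3, y_3) = (102688615, 9746772): x_4 = 295·102688615 + 111·28·9746772 = 60586108801; y_4 = 295·9746772 + 28·102688615 = 5750578960.
Step 3: Verify x_4² - 111·y_4² = 3670676579646609657601 - 3670676579646609657600 = 1 (should be 1). ✓

(x_1, y_1) = (295, 28); (x_4, y_4) = (60586108801, 5750578960).


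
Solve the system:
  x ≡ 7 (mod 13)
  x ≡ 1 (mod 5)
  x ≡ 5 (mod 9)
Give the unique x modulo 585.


Moduli 13, 5, 9 are pairwise coprime; by CRT there is a unique solution modulo M = 13 · 5 · 9 = 585.
Solve pairwise, accumulating the modulus:
  Start with x ≡ 7 (mod 13).
  Combine with x ≡ 1 (mod 5): since gcd(13, 5) = 1, we get a unique residue mod 65.
    Write x = 7 + 13·t and substitute into x ≡ 1 (mod 5): 13·t ≡ 1 − 7 = -6 (mod 5).
    Reduce coefficients mod 5: 3·t ≡ 4 (mod 5).
    The inverse of 3 mod 5 is 2 (since 3·2 = 6 = 1·5 + 1), so t ≡ 2·4 = 8 ≡ 3 (mod 5).
    Then x = 7 + 13·3 = 46, valid modulo lcm(13, 5) = 65: x ≡ 46 (mod 65).
  Combine with x ≡ 5 (mod 9): since gcd(65, 9) = 1, we get a unique residue mod 585.
    Write x = 46 + 65·t and substitute into x ≡ 5 (mod 9): 65·t ≡ 5 − 46 = -41 (mod 9).
    Reduce coefficients mod 9: 2·t ≡ 4 (mod 9).
    The inverse of 2 mod 9 is 5 (since 2·5 = 10 = 1·9 + 1), so t ≡ 5·4 = 20 ≡ 2 (mod 9).
    Then x = 46 + 65·2 = 176, valid modulo lcm(65, 9) = 585: x ≡ 176 (mod 585).
Verify: 176 mod 13 = 7 ✓, 176 mod 5 = 1 ✓, 176 mod 9 = 5 ✓.

x ≡ 176 (mod 585).


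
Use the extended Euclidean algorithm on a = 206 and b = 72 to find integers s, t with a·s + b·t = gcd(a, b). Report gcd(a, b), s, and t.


Euclidean algorithm on (206, 72) — divide until remainder is 0:
  206 = 2 · 72 + 62
  72 = 1 · 62 + 10
  62 = 6 · 10 + 2
  10 = 5 · 2 + 0
gcd(206, 72) = 2.
Track Bezout coefficients alongside the remainders: start with r₀ = 206 = a·1 + b·0 (s = 1, t = 0) and r₁ = 72 = a·0 + b·1 (s = 0, t = 1); each new remainder r_{k+1} = r_{k-1} − q_k·r_k inherits s_{k+1} = s_{k-1} − q_k·s_k, t_{k+1} = t_{k-1} − q_k·t_k, so r_k = a·s_k + b·t_k at every step:
  q = 2: r = 62, s = 1 − 2·0 = 1, t = 0 − 2·1 = -2  (check: 206·1 + 72·(-2) = 62)
  q = 1: r = 10, s = 0 − 1·1 = -1, t = 1 − 1·(-2) = 3  (check: 206·(-1) + 72·3 = 10)
  q = 6: r = 2, s = 1 − 6·(-1) = 7, t = -2 − 6·3 = -20  (check: 206·7 + 72·(-20) = 2)
The row with r = 2 (the gcd) gives the Bezout coefficients s = 7, t = -20.
Result: 206 · (7) + 72 · (-20) = 2.

gcd(206, 72) = 2; s = 7, t = -20 (check: 206·7 + 72·(-20) = 2).


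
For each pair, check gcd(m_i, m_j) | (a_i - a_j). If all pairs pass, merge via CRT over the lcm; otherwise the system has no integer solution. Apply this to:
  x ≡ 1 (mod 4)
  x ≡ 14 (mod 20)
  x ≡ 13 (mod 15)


Moduli 4, 20, 15 are not pairwise coprime, so CRT works modulo lcm(m_i) when all pairwise compatibility conditions hold.
Pairwise compatibility: gcd(m_i, m_j) must divide a_i - a_j for every pair.
Merge one congruence at a time:
  Start: x ≡ 1 (mod 4).
  Combine with x ≡ 14 (mod 20): gcd(4, 20) = 4, and 14 - 1 = 13 is NOT divisible by 4.
    ⇒ system is inconsistent (no integer solution).

No solution (the system is inconsistent).


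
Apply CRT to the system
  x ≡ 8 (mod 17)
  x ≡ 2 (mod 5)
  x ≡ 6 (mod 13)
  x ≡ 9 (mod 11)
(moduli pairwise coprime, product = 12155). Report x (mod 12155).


Product of moduli M = 17 · 5 · 13 · 11 = 12155.
Merge one congruence at a time:
  Start: x ≡ 8 (mod 17).
  Combine with x ≡ 2 (mod 5); new modulus lcm = 85.
    Write x = 8 + 17·t and substitute into x ≡ 2 (mod 5): 17·t ≡ 2 − 8 = -6 (mod 5).
    Reduce coefficients mod 5: 2·t ≡ 4 (mod 5).
    The inverse of 2 mod 5 is 3 (since 2·3 = 6 = 1·5 + 1), so t ≡ 3·4 = 12 ≡ 2 (mod 5).
    Then x = 8 + 17·2 = 42, valid modulo lcm(17, 5) = 85: x ≡ 42 (mod 85).
  Combine with x ≡ 6 (mod 13); new modulus lcm = 1105.
    Write x = 42 + 85·t and substitute into x ≡ 6 (mod 13): 85·t ≡ 6 − 42 = -36 (mod 13).
    Reduce coefficients mod 13: 7·t ≡ 3 (mod 13).
    The inverse of 7 mod 13 is 2 (since 7·2 = 14 = 1·13 + 1), so t ≡ 2·3 = 6 ≡ 6 (mod 13).
    Then x = 42 + 85·6 = 552, valid modulo lcm(85, 13) = 1105: x ≡ 552 (mod 1105).
  Combine with x ≡ 9 (mod 11); new modulus lcm = 12155.
    Write x = 552 + 1105·t and substitute into x ≡ 9 (mod 11): 1105·t ≡ 9 − 552 = -543 (mod 11).
    Reduce coefficients mod 11: 5·t ≡ 7 (mod 11).
    The inverse of 5 mod 11 is 9 (since 5·9 = 45 = 4·11 + 1), so t ≡ 9·7 = 63 ≡ 8 (mod 11).
    Then x = 552 + 1105·8 = 9392, valid modulo lcm(1105, 11) = 12155: x ≡ 9392 (mod 12155).
Verify against each original: 9392 mod 17 = 8, 9392 mod 5 = 2, 9392 mod 13 = 6, 9392 mod 11 = 9.

x ≡ 9392 (mod 12155).


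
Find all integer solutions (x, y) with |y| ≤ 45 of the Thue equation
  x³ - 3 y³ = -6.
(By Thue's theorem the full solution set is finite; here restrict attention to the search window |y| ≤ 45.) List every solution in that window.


The equation is x³ - 3y³ = -6. For fixed y, x³ = 3·y³ − 6, so a solution requires the RHS to be a perfect cube.
Strategy: iterate y from -45 to 45, compute RHS = 3·y³ − 6, and check whether it is a (positive or negative) perfect cube.
Check small values of y:
  y = 0: RHS = -6 is not a perfect cube.
  y = 1: RHS = -3 is not a perfect cube.
  y = -1: RHS = -9 is not a perfect cube.
  y = 2: RHS = 18 is not a perfect cube.
  y = -2: RHS = -30 is not a perfect cube.
  y = 3: RHS = 75 is not a perfect cube.
  y = -3: RHS = -87 is not a perfect cube.
Continuing the search up to |y| = 45 finds no solutions either.
No (x, y) in the scanned range satisfies the equation.

No integer solutions with |y| ≤ 45.


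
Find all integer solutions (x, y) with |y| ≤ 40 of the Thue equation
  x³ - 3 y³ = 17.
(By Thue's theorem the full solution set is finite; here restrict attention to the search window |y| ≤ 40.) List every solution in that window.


The equation is x³ - 3y³ = 17. For fixed y, x³ = 3·y³ + 17, so a solution requires the RHS to be a perfect cube.
Strategy: iterate y from -40 to 40, compute RHS = 3·y³ + 17, and check whether it is a (positive or negative) perfect cube.
Check small values of y:
  y = 0: RHS = 17 is not a perfect cube.
  y = 1: RHS = 20 is not a perfect cube.
  y = -1: RHS = 14 is not a perfect cube.
  y = 2: RHS = 41 is not a perfect cube.
  y = -2: RHS = -7 is not a perfect cube.
  y = 3: RHS = 98 is not a perfect cube.
  y = -3: RHS = -64 = (-4)³ ⇒ x = -4 works.
Continuing the search up to |y| = 40 finds no further solutions beyond those listed.
Collected solutions: (-4, -3).

Solutions (with |y| ≤ 40): (-4, -3).


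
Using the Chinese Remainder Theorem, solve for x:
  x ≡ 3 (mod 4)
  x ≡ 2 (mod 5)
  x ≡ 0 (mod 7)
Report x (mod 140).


Moduli 4, 5, 7 are pairwise coprime; by CRT there is a unique solution modulo M = 4 · 5 · 7 = 140.
Solve pairwise, accumulating the modulus:
  Start with x ≡ 3 (mod 4).
  Combine with x ≡ 2 (mod 5): since gcd(4, 5) = 1, we get a unique residue mod 20.
    Write x = 3 + 4·t and substitute into x ≡ 2 (mod 5): 4·t ≡ 2 − 3 = -1 (mod 5).
    Reduce coefficients mod 5: 4·t ≡ 4 (mod 5).
    The inverse of 4 mod 5 is 4 (since 4·4 = 16 = 3·5 + 1), so t ≡ 4·4 = 16 ≡ 1 (mod 5).
    Then x = 3 + 4·1 = 7, valid modulo lcm(4, 5) = 20: x ≡ 7 (mod 20).
  Combine with x ≡ 0 (mod 7): since gcd(20, 7) = 1, we get a unique residue mod 140.
    Write x = 7 + 20·t and substitute into x ≡ 0 (mod 7): 20·t ≡ 0 − 7 = -7 (mod 7).
    Reduce coefficients mod 7: 6·t ≡ 0 (mod 7).
    The inverse of 6 mod 7 is 6 (since 6·6 = 36 = 5·7 + 1), so t ≡ 6·0 = 0 ≡ 0 (mod 7).
    Then x = 7 + 20·0 = 7, valid modulo lcm(20, 7) = 140: x ≡ 7 (mod 140).
Verify: 7 mod 4 = 3 ✓, 7 mod 5 = 2 ✓, 7 mod 7 = 0 ✓.

x ≡ 7 (mod 140).


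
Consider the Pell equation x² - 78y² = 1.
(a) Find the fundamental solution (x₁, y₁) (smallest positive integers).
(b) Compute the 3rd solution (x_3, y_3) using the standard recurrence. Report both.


Step 1: Find the fundamental solution (x₁, y₁) of x² - 78y² = 1.
  Expand √78 as a continued fraction. a₀ = ⌊√78⌋ = 8; iterate m_{k+1} = d_k·a_k − m_k, d_{k+1} = (78 − m_{k+1}²)/d_k, a_{k+1} = ⌊(a₀ + m_{k+1})/d_{k+1}⌋ (starting m₀ = 0, d₀ = 1), with convergents p_k = a_k·p_{k-1} + p_{k-2}, q_k = a_k·q_{k-1} + q_{k-2} (p₋₁ = 1, q₋₁ = 0):
  k = 0: a₀ = 8; p₀/q₀ = 8/1; p₀² − 78·q₀² = 64 − 78 = -14.
  k = 1: m = 8, d = 14, a = ⌊(8 + 8)/14⌋ = 1; p/q = (1·8 + 1)/(1·1 + 0) = 9/1; p² − 78·q² = 81 − 78 = 3.
  k = 2: m = 6, d = 3, a = ⌊(8 + 6)/3⌋ = 4; p/q = (4·9 + 8)/(4·1 + 1) = 44/5; p² − 78·q² = 1936 − 1950 = -14.
  k = 3: m = 6, d = 14, a = ⌊(8 + 6)/14⌋ = 1; p/q = (1·44 + 9)/(1·5 + 1) = 53/6; p² − 78·q² = 2809 − 2808 = 1.
  The first convergent with p² − 78·q² = 1 gives the fundamental solution (x₁, y₁) = (53, 6).
Step 2: Apply the recurrence (x_{n+1}, y_{n+1}) = (x₁x_n + 78y₁y_n, x₁y_n + y₁x_n) repeatedly.
  From (x_1, y_1) = (53, 6): x_2 = 53·53 + 78·6·6 = 5617; y_2 = 53·6 + 6·53 = 636.
  From (x_2, y_2) = (5617, 636): x_3 = 53·5617 + 78·6·636 = 595349; y_3 = 53·636 + 6·5617 = 67410.
Step 3: Verify x_3² - 78·y_3² = 354440431801 - 354440431800 = 1 (should be 1). ✓

(x_1, y_1) = (53, 6); (x_3, y_3) = (595349, 67410).


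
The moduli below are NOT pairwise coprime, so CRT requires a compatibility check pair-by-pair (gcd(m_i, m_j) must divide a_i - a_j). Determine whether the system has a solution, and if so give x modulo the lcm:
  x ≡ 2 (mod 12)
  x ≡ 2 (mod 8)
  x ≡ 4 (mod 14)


Moduli 12, 8, 14 are not pairwise coprime, so CRT works modulo lcm(m_i) when all pairwise compatibility conditions hold.
Pairwise compatibility: gcd(m_i, m_j) must divide a_i - a_j for every pair.
Merge one congruence at a time:
  Start: x ≡ 2 (mod 12).
  Combine with x ≡ 2 (mod 8): gcd(12, 8) = 4; 2 - 2 = 0, which IS divisible by 4, so compatible.
    Write x = 2 + 12·t and substitute into x ≡ 2 (mod 8): 12·t ≡ 2 − 2 = 0 (mod 8).
    Divide the congruence (and modulus) by g = 4: 3·t ≡ 0 (mod 2).
    Reduce coefficients mod 2: 1·t ≡ 0 (mod 2).
    So t ≡ 0 (mod 2).
    Then x = 2 + 12·0 = 2, valid modulo lcm(12, 8) = 24: x ≡ 2 (mod 24).
  Combine with x ≡ 4 (mod 14): gcd(24, 14) = 2; 4 - 2 = 2, which IS divisible by 2, so compatible.
    Write x = 2 + 24·t and substitute into x ≡ 4 (mod 14): 24·t ≡ 4 − 2 = 2 (mod 14).
    Divide the congruence (and modulus) by g = 2: 12·t ≡ 1 (mod 7).
    Reduce coefficients mod 7: 5·t ≡ 1 (mod 7).
    The inverse of 5 mod 7 is 3 (since 5·3 = 15 = 2·7 + 1), so t ≡ 3·1 = 3 ≡ 3 (mod 7).
    Then x = 2 + 24·3 = 74, valid modulo lcm(24, 14) = 168: x ≡ 74 (mod 168).
Verify: 74 mod 12 = 2, 74 mod 8 = 2, 74 mod 14 = 4.

x ≡ 74 (mod 168).


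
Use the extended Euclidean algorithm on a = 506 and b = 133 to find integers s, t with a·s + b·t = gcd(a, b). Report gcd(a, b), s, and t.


Euclidean algorithm on (506, 133) — divide until remainder is 0:
  506 = 3 · 133 + 107
  133 = 1 · 107 + 26
  107 = 4 · 26 + 3
  26 = 8 · 3 + 2
  3 = 1 · 2 + 1
  2 = 2 · 1 + 0
gcd(506, 133) = 1.
Track Bezout coefficients alongside the remainders: start with r₀ = 506 = a·1 + b·0 (s = 1, t = 0) and r₁ = 133 = a·0 + b·1 (s = 0, t = 1); each new remainder r_{k+1} = r_{k-1} − q_k·r_k inherits s_{k+1} = s_{k-1} − q_k·s_k, t_{k+1} = t_{k-1} − q_k·t_k, so r_k = a·s_k + b·t_k at every step:
  q = 3: r = 107, s = 1 − 3·0 = 1, t = 0 − 3·1 = -3  (check: 506·1 + 133·(-3) = 107)
  q = 1: r = 26, s = 0 − 1·1 = -1, t = 1 − 1·(-3) = 4  (check: 506·(-1) + 133·4 = 26)
  q = 4: r = 3, s = 1 − 4·(-1) = 5, t = -3 − 4·4 = -19  (check: 506·5 + 133·(-19) = 3)
  q = 8: r = 2, s = -1 − 8·5 = -41, t = 4 − 8·(-19) = 156  (check: 506·(-41) + 133·156 = 2)
  q = 1: r = 1, s = 5 − 1·(-41) = 46, t = -19 − 1·156 = -175  (check: 506·46 + 133·(-175) = 1)
The row with r = 1 (the gcd) gives the Bezout coefficients s = 46, t = -175.
Result: 506 · (46) + 133 · (-175) = 1.

gcd(506, 133) = 1; s = 46, t = -175 (check: 506·46 + 133·(-175) = 1).


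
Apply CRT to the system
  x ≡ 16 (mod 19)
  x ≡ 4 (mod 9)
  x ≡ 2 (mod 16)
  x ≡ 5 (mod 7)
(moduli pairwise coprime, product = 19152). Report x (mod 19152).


Product of moduli M = 19 · 9 · 16 · 7 = 19152.
Merge one congruence at a time:
  Start: x ≡ 16 (mod 19).
  Combine with x ≡ 4 (mod 9); new modulus lcm = 171.
    Write x = 16 + 19·t and substitute into x ≡ 4 (mod 9): 19·t ≡ 4 − 16 = -12 (mod 9).
    Reduce coefficients mod 9: 1·t ≡ 6 (mod 9).
    So t ≡ 6 (mod 9).
    Then x = 16 + 19·6 = 130, valid modulo lcm(19, 9) = 171: x ≡ 130 (mod 171).
  Combine with x ≡ 2 (mod 16); new modulus lcm = 2736.
    Write x = 130 + 171·t and substitute into x ≡ 2 (mod 16): 171·t ≡ 2 − 130 = -128 (mod 16).
    Reduce coefficients mod 16: 11·t ≡ 0 (mod 16).
    The inverse of 11 mod 16 is 3 (since 11·3 = 33 = 2·16 + 1), so t ≡ 3·0 = 0 ≡ 0 (mod 16).
    Then x = 130 + 171·0 = 130, valid modulo lcm(171, 16) = 2736: x ≡ 130 (mod 2736).
  Combine with x ≡ 5 (mod 7); new modulus lcm = 19152.
    Write x = 130 + 2736·t and substitute into x ≡ 5 (mod 7): 2736·t ≡ 5 − 130 = -125 (mod 7).
    Reduce coefficients mod 7: 6·t ≡ 1 (mod 7).
    The inverse of 6 mod 7 is 6 (since 6·6 = 36 = 5·7 + 1), so t ≡ 6·1 = 6 ≡ 6 (mod 7).
    Then x = 130 + 2736·6 = 16546, valid modulo lcm(2736, 7) = 19152: x ≡ 16546 (mod 19152).
Verify against each original: 16546 mod 19 = 16, 16546 mod 9 = 4, 16546 mod 16 = 2, 16546 mod 7 = 5.

x ≡ 16546 (mod 19152).


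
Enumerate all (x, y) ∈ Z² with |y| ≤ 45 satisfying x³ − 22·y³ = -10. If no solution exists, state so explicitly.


The equation is x³ - 22y³ = -10. For fixed y, x³ = 22·y³ − 10, so a solution requires the RHS to be a perfect cube.
Strategy: iterate y from -45 to 45, compute RHS = 22·y³ − 10, and check whether it is a (positive or negative) perfect cube.
Check small values of y:
  y = 0: RHS = -10 is not a perfect cube.
  y = 1: RHS = 12 is not a perfect cube.
  y = -1: RHS = -32 is not a perfect cube.
  y = 2: RHS = 166 is not a perfect cube.
  y = -2: RHS = -186 is not a perfect cube.
  y = 3: RHS = 584 is not a perfect cube.
  y = -3: RHS = -604 is not a perfect cube.
Continuing the search up to |y| = 45 finds no solutions either.
No (x, y) in the scanned range satisfies the equation.

No integer solutions with |y| ≤ 45.


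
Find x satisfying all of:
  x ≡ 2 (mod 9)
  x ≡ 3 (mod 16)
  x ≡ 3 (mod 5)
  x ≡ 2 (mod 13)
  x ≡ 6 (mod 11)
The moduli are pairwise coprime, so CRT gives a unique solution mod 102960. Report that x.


Product of moduli M = 9 · 16 · 5 · 13 · 11 = 102960.
Merge one congruence at a time:
  Start: x ≡ 2 (mod 9).
  Combine with x ≡ 3 (mod 16); new modulus lcm = 144.
    Write x = 2 + 9·t and substitute into x ≡ 3 (mod 16): 9·t ≡ 3 − 2 = 1 (mod 16).
    The inverse of 9 mod 16 is 9 (since 9·9 = 81 = 5·16 + 1), so t ≡ 9·1 = 9 ≡ 9 (mod 16).
    Then x = 2 + 9·9 = 83, valid modulo lcm(9, 16) = 144: x ≡ 83 (mod 144).
  Combine with x ≡ 3 (mod 5); new modulus lcm = 720.
    Write x = 83 + 144·t and substitute into x ≡ 3 (mod 5): 144·t ≡ 3 − 83 = -80 (mod 5).
    Reduce coefficients mod 5: 4·t ≡ 0 (mod 5).
    The inverse of 4 mod 5 is 4 (since 4·4 = 16 = 3·5 + 1), so t ≡ 4·0 = 0 ≡ 0 (mod 5).
    Then x = 83 + 144·0 = 83, valid modulo lcm(144, 5) = 720: x ≡ 83 (mod 720).
  Combine with x ≡ 2 (mod 13); new modulus lcm = 9360.
    Write x = 83 + 720·t and substitute into x ≡ 2 (mod 13): 720·t ≡ 2 − 83 = -81 (mod 13).
    Reduce coefficients mod 13: 5·t ≡ 10 (mod 13).
    The inverse of 5 mod 13 is 8 (since 5·8 = 40 = 3·13 + 1), so t ≡ 8·10 = 80 ≡ 2 (mod 13).
    Then x = 83 + 720·2 = 1523, valid modulo lcm(720, 13) = 9360: x ≡ 1523 (mod 9360).
  Combine with x ≡ 6 (mod 11); new modulus lcm = 102960.
    Write x = 1523 + 9360·t and substitute into x ≡ 6 (mod 11): 9360·t ≡ 6 − 1523 = -1517 (mod 11).
    Reduce coefficients mod 11: 10·t ≡ 1 (mod 11).
    The inverse of 10 mod 11 is 10 (since 10·10 = 100 = 9·11 + 1), so t ≡ 10·1 = 10 ≡ 10 (mod 11).
    Then x = 1523 + 9360·10 = 95123, valid modulo lcm(9360, 11) = 102960: x ≡ 95123 (mod 102960).
Verify against each original: 95123 mod 9 = 2, 95123 mod 16 = 3, 95123 mod 5 = 3, 95123 mod 13 = 2, 95123 mod 11 = 6.

x ≡ 95123 (mod 102960).


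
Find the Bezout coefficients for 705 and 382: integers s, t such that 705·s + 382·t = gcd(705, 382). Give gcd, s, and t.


Euclidean algorithm on (705, 382) — divide until remainder is 0:
  705 = 1 · 382 + 323
  382 = 1 · 323 + 59
  323 = 5 · 59 + 28
  59 = 2 · 28 + 3
  28 = 9 · 3 + 1
  3 = 3 · 1 + 0
gcd(705, 382) = 1.
Track Bezout coefficients alongside the remainders: start with r₀ = 705 = a·1 + b·0 (s = 1, t = 0) and r₁ = 382 = a·0 + b·1 (s = 0, t = 1); each new remainder r_{k+1} = r_{k-1} − q_k·r_k inherits s_{k+1} = s_{k-1} − q_k·s_k, t_{k+1} = t_{k-1} − q_k·t_k, so r_k = a·s_k + b·t_k at every step:
  q = 1: r = 323, s = 1 − 1·0 = 1, t = 0 − 1·1 = -1  (check: 705·1 + 382·(-1) = 323)
  q = 1: r = 59, s = 0 − 1·1 = -1, t = 1 − 1·(-1) = 2  (check: 705·(-1) + 382·2 = 59)
  q = 5: r = 28, s = 1 − 5·(-1) = 6, t = -1 − 5·2 = -11  (check: 705·6 + 382·(-11) = 28)
  q = 2: r = 3, s = -1 − 2·6 = -13, t = 2 − 2·(-11) = 24  (check: 705·(-13) + 382·24 = 3)
  q = 9: r = 1, s = 6 − 9·(-13) = 123, t = -11 − 9·24 = -227  (check: 705·123 + 382·(-227) = 1)
The row with r = 1 (the gcd) gives the Bezout coefficients s = 123, t = -227.
Result: 705 · (123) + 382 · (-227) = 1.

gcd(705, 382) = 1; s = 123, t = -227 (check: 705·123 + 382·(-227) = 1).


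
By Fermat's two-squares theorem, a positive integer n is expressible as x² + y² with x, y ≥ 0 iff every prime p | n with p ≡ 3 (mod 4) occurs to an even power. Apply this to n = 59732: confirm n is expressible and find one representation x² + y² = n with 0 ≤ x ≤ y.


Step 1: Factor n = 59732 = 2^2 · 109 · 137.
Step 2: Check the mod-4 condition on each prime factor: 2 = 2 (special); 109 ≡ 1 (mod 4), exponent 1; 137 ≡ 1 (mod 4), exponent 1.
All primes ≡ 3 (mod 4) appear to even exponent (or don't appear), so by the two-squares theorem n IS expressible as a sum of two squares.
Step 3: Build a representation. Group n = k² · m with k = 2 and m = 109 · 137 = 14933 (a product of primes ≡ 1 (mod 4)); a representation of m scales to one of n via (k·x)² + (k·y)² = k²(x² + y²). Each prime p ≡ 1 (mod 4) is itself a sum of two squares; find a² by testing p − a² for a perfect square:
  109: 109 − 1² = 108, 109 − 2² = 105, 109 − 3² = 100 = 10² ⇒ 109 = 3² + 10².
  137: 137 − 1² = 136, 137 − 2² = 133, 137 − 3² = 128, 137 − 4² = 121 = 11² ⇒ 137 = 4² + 11².
  Combine using the Brahmagupta–Fibonacci identity (a² + b²)(c² + d²) = (ac − bd)² + (ad + bc)² = (ac + bd)² + (ad − bc)²:
  109 · 137 = 14933: from (3² + 10²)(4² + 11²), take (3·4 − 10·11, 3·11 + 10·4) = (12 − 110, 33 + 40) = (-98, 73); dropping signs (only squares matter) gives (98, 73); check 98² + 73² = 9604 + 5329 = 14933 ✓.
  Scale by k = 2: (2·98, 2·73) = (196, 146).
Step 4: Order so x ≤ y and verify: 146² + 196² = 21316 + 38416 = 59732 = n. ✓

n = 59732 = 146² + 196² (one valid representation with x ≤ y).


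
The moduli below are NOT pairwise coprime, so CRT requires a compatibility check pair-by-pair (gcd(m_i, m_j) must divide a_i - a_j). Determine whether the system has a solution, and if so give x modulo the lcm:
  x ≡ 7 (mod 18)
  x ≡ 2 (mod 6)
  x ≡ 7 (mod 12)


Moduli 18, 6, 12 are not pairwise coprime, so CRT works modulo lcm(m_i) when all pairwise compatibility conditions hold.
Pairwise compatibility: gcd(m_i, m_j) must divide a_i - a_j for every pair.
Merge one congruence at a time:
  Start: x ≡ 7 (mod 18).
  Combine with x ≡ 2 (mod 6): gcd(18, 6) = 6, and 2 - 7 = -5 is NOT divisible by 6.
    ⇒ system is inconsistent (no integer solution).

No solution (the system is inconsistent).


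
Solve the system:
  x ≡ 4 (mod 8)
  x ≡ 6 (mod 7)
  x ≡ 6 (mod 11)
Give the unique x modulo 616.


Moduli 8, 7, 11 are pairwise coprime; by CRT there is a unique solution modulo M = 8 · 7 · 11 = 616.
Solve pairwise, accumulating the modulus:
  Start with x ≡ 4 (mod 8).
  Combine with x ≡ 6 (mod 7): since gcd(8, 7) = 1, we get a unique residue mod 56.
    Write x = 4 + 8·t and substitute into x ≡ 6 (mod 7): 8·t ≡ 6 − 4 = 2 (mod 7).
    Reduce coefficients mod 7: 1·t ≡ 2 (mod 7).
    So t ≡ 2 (mod 7).
    Then x = 4 + 8·2 = 20, valid modulo lcm(8, 7) = 56: x ≡ 20 (mod 56).
  Combine with x ≡ 6 (mod 11): since gcd(56, 11) = 1, we get a unique residue mod 616.
    Write x = 20 + 56·t and substitute into x ≡ 6 (mod 11): 56·t ≡ 6 − 20 = -14 (mod 11).
    Reduce coefficients mod 11: 1·t ≡ 8 (mod 11).
    So t ≡ 8 (mod 11).
    Then x = 20 + 56·8 = 468, valid modulo lcm(56, 11) = 616: x ≡ 468 (mod 616).
Verify: 468 mod 8 = 4 ✓, 468 mod 7 = 6 ✓, 468 mod 11 = 6 ✓.

x ≡ 468 (mod 616).


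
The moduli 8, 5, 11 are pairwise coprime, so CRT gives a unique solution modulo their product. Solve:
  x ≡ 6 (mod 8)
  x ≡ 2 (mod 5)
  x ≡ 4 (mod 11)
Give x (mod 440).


Moduli 8, 5, 11 are pairwise coprime; by CRT there is a unique solution modulo M = 8 · 5 · 11 = 440.
Solve pairwise, accumulating the modulus:
  Start with x ≡ 6 (mod 8).
  Combine with x ≡ 2 (mod 5): since gcd(8, 5) = 1, we get a unique residue mod 40.
    Write x = 6 + 8·t and substitute into x ≡ 2 (mod 5): 8·t ≡ 2 − 6 = -4 (mod 5).
    Reduce coefficients mod 5: 3·t ≡ 1 (mod 5).
    The inverse of 3 mod 5 is 2 (since 3·2 = 6 = 1·5 + 1), so t ≡ 2·1 = 2 ≡ 2 (mod 5).
    Then x = 6 + 8·2 = 22, valid modulo lcm(8, 5) = 40: x ≡ 22 (mod 40).
  Combine with x ≡ 4 (mod 11): since gcd(40, 11) = 1, we get a unique residue mod 440.
    Write x = 22 + 40·t and substitute into x ≡ 4 (mod 11): 40·t ≡ 4 − 22 = -18 (mod 11).
    Reduce coefficients mod 11: 7·t ≡ 4 (mod 11).
    The inverse of 7 mod 11 is 8 (since 7·8 = 56 = 5·11 + 1), so t ≡ 8·4 = 32 ≡ 10 (mod 11).
    Then x = 22 + 40·10 = 422, valid modulo lcm(40, 11) = 440: x ≡ 422 (mod 440).
Verify: 422 mod 8 = 6 ✓, 422 mod 5 = 2 ✓, 422 mod 11 = 4 ✓.

x ≡ 422 (mod 440).
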